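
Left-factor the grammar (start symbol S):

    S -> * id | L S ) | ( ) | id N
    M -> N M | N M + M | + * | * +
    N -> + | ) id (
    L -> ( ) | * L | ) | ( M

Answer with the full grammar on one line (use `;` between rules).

M has alternatives sharing prefix 'N M': factor to M → N M M' with M' → ε | + M.
L has alternatives sharing prefix '(': factor to L → ( L' with L' → ) | M.

S -> * id | L S ) | ( ) | id N; M -> + * | * + | N M M'; N -> + | ) id (; L -> * L | ) | ( L'; M' -> eps | + M; L' -> ) | M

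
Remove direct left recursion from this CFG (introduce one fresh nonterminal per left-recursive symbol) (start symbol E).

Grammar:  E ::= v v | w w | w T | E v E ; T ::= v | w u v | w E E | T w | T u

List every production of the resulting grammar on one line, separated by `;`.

E ::= v v E' | w w E' | w T E'; T ::= v T' | w u v T' | w E E T'; E' ::= v E E' | ε; T' ::= w T' | u T' | ε

Directly left-recursive nonterminals: E, T.
For E: α = {v E}, β = {v v, w w, w T}. Rewrite as E → β E' and E' → α E' | ε.
For T: α = {w, u}, β = {v, w u v, w E E}. Rewrite as T → β T' and T' → α T' | ε.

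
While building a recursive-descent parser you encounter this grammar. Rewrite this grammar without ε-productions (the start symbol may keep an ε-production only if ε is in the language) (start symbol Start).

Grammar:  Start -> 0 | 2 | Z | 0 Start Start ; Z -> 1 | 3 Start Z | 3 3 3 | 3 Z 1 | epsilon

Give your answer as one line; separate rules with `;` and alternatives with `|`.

Start -> 0 | 2 | Z | 0 Start Start | 0 Start | ε; Z -> 1 | 3 Start Z | 3 Start | 3 Z | 3 | 3 3 3 | 3 Z 1 | 3 1

Nullable nonterminals: {Start, Z}.
ε ∈ L(G) since Start is nullable, so keep Start → ε.
For each production, add variants omitting each subset of nullable occurrences: Start → 0 Start Start gives 0 Start Start | 0 Start. Z → 3 Start Z gives 3 Start Z | 3 Start | 3 Z | 3. Z → 3 Z 1 gives 3 Z 1 | 3 1.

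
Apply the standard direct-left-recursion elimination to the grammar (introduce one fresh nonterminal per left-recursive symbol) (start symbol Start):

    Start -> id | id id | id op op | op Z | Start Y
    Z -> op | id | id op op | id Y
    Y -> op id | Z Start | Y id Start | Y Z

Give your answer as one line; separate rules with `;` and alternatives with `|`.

Start, Y are directly left-recursive.
For Start: α = {Y}, β = {id, id id, id op op, op Z}. Rewrite as Start → β Start1 and Start1 → α Start1 | ε.
For Y: α = {id Start, Z}, β = {op id, Z Start}. Rewrite as Y → β Y1 and Y1 → α Y1 | ε.

Start -> id Start1 | id id Start1 | id op op Start1 | op Z Start1; Z -> op | id | id op op | id Y; Y -> op id Y1 | Z Start Y1; Start1 -> Y Start1 | eps; Y1 -> id Start Y1 | Z Y1 | eps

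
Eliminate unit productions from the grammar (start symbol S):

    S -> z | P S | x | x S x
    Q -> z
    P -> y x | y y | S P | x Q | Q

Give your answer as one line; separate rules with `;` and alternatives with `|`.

Unit pairs: P ⇒* {Q}.
For every A with A ⇒* B via unit rules, add B's non-unit alternatives to A; then delete every rule of the form X → Y.

S -> z | P S | x | x S x; Q -> z; P -> y x | y y | S P | x Q | z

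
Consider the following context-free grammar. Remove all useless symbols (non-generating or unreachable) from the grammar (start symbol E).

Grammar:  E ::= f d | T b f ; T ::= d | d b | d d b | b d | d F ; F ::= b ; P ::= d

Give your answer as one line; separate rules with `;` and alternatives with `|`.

Generating nonterminals: {E, F, P, T}.
Reachable from E after that: {E, F, T}.
Removed useless symbols: {P} and every production mentioning them.

E ::= f d | T b f; T ::= d | d b | d d b | b d | d F; F ::= b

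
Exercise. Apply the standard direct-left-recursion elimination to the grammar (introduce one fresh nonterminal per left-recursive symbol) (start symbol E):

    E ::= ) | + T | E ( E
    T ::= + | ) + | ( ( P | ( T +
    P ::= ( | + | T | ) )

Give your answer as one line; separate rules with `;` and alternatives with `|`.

E is directly left-recursive.
For E: α = {( E}, β = {), + T}. Rewrite as E → β E' and E' → α E' | ε.

E ::= ) E' | + T E'; T ::= + | ) + | ( ( P | ( T +; P ::= ( | + | T | ) ); E' ::= ( E E' | ε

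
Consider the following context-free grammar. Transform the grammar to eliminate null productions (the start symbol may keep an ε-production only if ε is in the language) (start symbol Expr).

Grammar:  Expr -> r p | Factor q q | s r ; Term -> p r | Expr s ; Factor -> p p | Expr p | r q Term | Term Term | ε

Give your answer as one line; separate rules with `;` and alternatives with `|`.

Expr -> r p | Factor q q | q q | s r; Term -> p r | Expr s; Factor -> p p | Expr p | r q Term | Term Term

Nullable nonterminals: {Factor}.
ε ∉ L(G), so no ε-production is kept.
Add the nullable-subset variants: Expr → Factor q q gives Factor q q | q q.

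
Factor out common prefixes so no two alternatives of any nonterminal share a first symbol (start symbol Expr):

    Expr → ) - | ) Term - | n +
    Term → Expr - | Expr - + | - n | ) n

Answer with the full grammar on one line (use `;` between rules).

Expr has alternatives sharing prefix ')': factor to Expr → ) Expr1 with Expr1 → - | Term -.
Term has alternatives sharing prefix 'Expr -': factor to Term → Expr - Term1 with Term1 → ε | +.

Expr → n + | ) Expr1; Term → - n | ) n | Expr - Term1; Expr1 → - | Term -; Term1 → ε | +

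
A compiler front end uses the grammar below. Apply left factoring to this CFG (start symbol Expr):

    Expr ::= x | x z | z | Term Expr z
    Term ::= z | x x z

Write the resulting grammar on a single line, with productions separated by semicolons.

Expr has alternatives sharing prefix 'x': factor to Expr → x Expr1 with Expr1 → ε | z.

Expr ::= z | Term Expr z | x Expr1; Term ::= z | x x z; Expr1 ::= ε | z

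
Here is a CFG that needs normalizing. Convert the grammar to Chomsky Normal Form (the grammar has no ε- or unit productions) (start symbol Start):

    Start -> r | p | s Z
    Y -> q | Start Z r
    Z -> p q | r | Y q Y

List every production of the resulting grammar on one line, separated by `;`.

Start -> r | p | X1 Z; Y -> q | Start Y1; Z -> X3 X4 | r | Y Y2; X1 -> s; X2 -> r; X3 -> p; X4 -> q; Y1 -> Z X2; Y2 -> X4 Y

Introduce a nonterminal for each terminal appearing in a rule of length ≥ 2: X1 → s, X2 → r, X3 → p, X4 → q.
Binarize each right-hand side of length ≥ 3 by chaining fresh nonterminals (Y1, Y2, …): affected rules were Y → Start Z X2; Z → Y X4 Y.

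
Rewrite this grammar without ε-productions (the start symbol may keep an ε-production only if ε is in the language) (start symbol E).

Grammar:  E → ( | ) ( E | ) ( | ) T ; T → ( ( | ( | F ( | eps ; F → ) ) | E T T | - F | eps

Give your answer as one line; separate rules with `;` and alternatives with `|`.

The nullable symbols are {F, T}.
ε ∉ L(G), so no ε-production is kept.
For each production, add variants omitting each subset of nullable occurrences: E → ) T gives ) T | ). F → E T T gives E T T | E T | E. F → - F gives - F | -.

E → ( | ) ( E | ) ( | ) T | ); T → ( ( | ( | F (; F → ) ) | E T T | E T | E | - F | -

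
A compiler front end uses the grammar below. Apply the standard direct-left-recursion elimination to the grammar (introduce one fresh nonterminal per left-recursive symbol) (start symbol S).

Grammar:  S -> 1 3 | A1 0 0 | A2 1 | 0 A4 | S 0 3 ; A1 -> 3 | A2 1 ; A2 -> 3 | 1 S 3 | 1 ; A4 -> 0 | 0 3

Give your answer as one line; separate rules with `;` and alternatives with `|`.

Left recursion appears on S.
For S: α = {0 3}, β = {1 3, A1 0 0, A2 1, 0 A4}. Rewrite as S → β S' and S' → α S' | ε.

S -> 1 3 S' | A1 0 0 S' | A2 1 S' | 0 A4 S'; A1 -> 3 | A2 1; A2 -> 3 | 1 S 3 | 1; A4 -> 0 | 0 3; S' -> 0 3 S' | ε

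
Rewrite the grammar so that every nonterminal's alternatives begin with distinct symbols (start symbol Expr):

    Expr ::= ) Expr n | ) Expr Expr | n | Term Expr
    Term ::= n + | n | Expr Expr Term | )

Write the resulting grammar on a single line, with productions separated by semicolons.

Expr ::= n | Term Expr | ) Expr Expr1; Term ::= Expr Expr Term | ) | n Term1; Expr1 ::= n | Expr; Term1 ::= + | ε

Expr has alternatives sharing prefix ') Expr': factor to Expr → ) Expr Expr1 with Expr1 → n | Expr.
Term has alternatives sharing prefix 'n': factor to Term → n Term1 with Term1 → + | ε.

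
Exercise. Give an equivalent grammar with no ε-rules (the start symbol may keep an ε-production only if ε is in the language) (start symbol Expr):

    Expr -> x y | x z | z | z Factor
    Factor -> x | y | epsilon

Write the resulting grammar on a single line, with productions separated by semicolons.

Nullable set = {Factor}.
ε ∉ L(G), so no ε-production is kept.

Expr -> x y | x z | z | z Factor; Factor -> x | y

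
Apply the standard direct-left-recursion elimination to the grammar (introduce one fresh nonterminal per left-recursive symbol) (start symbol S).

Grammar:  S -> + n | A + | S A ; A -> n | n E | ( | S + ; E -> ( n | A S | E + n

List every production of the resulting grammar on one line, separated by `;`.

S, E are directly left-recursive.
For S: α = {A}, β = {+ n, A +}. Rewrite as S → β S' and S' → α S' | ε.
For E: α = {+ n}, β = {( n, A S}. Rewrite as E → β E' and E' → α E' | ε.

S -> + n S' | A + S'; A -> n | n E | ( | S +; E -> ( n E' | A S E'; S' -> A S' | epsilon; E' -> + n E' | epsilon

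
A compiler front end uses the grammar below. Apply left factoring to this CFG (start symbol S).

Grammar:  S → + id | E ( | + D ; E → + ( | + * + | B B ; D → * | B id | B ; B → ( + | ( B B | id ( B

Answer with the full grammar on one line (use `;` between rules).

S → E ( | + S'; E → B B | + E'; D → * | B D'; B → id ( B | ( B'; S' → id | D; E' → ( | * +; D' → id | ε; B' → + | B B

S has alternatives sharing prefix '+': factor to S → + S' with S' → id | D.
E has alternatives sharing prefix '+': factor to E → + E' with E' → ( | * +.
D has alternatives sharing prefix 'B': factor to D → B D' with D' → id | ε.
B has alternatives sharing prefix '(': factor to B → ( B' with B' → + | B B.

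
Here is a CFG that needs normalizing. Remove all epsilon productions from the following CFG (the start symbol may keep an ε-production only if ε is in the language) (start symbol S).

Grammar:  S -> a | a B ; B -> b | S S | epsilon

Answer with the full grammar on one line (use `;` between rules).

Nullable set = {B}.
ε ∉ L(G), so no ε-production is kept.

S -> a | a B; B -> b | S S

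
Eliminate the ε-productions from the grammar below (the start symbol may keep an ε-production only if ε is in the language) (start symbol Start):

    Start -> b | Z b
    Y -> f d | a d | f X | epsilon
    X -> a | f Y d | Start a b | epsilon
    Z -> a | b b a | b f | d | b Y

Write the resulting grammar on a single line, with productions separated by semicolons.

Nullable set = {X, Y}.
ε ∉ L(G), so no ε-production is kept.
For each production, add variants omitting each subset of nullable occurrences: Y → f X gives f X | f. X → f Y d gives f Y d | f d. Z → b Y gives b Y | b.

Start -> b | Z b; Y -> f d | a d | f X | f; X -> a | f Y d | f d | Start a b; Z -> a | b b a | b f | d | b Y | b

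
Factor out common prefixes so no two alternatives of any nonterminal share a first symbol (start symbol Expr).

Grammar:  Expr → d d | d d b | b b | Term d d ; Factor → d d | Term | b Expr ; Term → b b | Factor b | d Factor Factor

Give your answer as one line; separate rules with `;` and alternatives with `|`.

Expr has alternatives sharing prefix 'd d': factor to Expr → d d Expr1 with Expr1 → ε | b.

Expr → b b | Term d d | d d Expr1; Factor → d d | Term | b Expr; Term → b b | Factor b | d Factor Factor; Expr1 → epsilon | b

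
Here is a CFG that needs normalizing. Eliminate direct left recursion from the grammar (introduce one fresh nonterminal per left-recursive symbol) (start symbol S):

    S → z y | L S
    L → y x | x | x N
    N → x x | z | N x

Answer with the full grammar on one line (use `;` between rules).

S → z y | L S; L → y x | x | x N; N → x x N' | z N'; N' → x N' | eps

N is directly left-recursive.
For N: α = {x}, β = {x x, z}. Rewrite as N → β N' and N' → α N' | ε.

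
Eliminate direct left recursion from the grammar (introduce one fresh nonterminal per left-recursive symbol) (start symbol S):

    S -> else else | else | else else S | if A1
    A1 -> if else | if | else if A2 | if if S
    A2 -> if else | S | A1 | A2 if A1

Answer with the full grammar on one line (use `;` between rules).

S -> else else | else | else else S | if A1; A1 -> if else | if | else if A2 | if if S; A2 -> if else A2' | S A2' | A1 A2'; A2' -> if A1 A2' | ε

A2 is directly left-recursive.
For A2: α = {if A1}, β = {if else, S, A1}. Rewrite as A2 → β A2' and A2' → α A2' | ε.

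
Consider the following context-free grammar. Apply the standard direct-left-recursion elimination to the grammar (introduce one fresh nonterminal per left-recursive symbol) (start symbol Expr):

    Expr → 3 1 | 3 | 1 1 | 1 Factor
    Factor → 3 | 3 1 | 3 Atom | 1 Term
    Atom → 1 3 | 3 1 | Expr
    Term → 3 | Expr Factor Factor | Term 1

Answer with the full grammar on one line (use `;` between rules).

Expr → 3 1 | 3 | 1 1 | 1 Factor; Factor → 3 | 3 1 | 3 Atom | 1 Term; Atom → 1 3 | 3 1 | Expr; Term → 3 Term1 | Expr Factor Factor Term1; Term1 → 1 Term1 | ε

Directly left-recursive nonterminal: Term.
For Term: α = {1}, β = {3, Expr Factor Factor}. Rewrite as Term → β Term1 and Term1 → α Term1 | ε.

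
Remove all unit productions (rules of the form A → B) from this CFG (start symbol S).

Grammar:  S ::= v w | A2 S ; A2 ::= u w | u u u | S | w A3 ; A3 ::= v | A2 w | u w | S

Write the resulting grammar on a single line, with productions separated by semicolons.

S ::= v w | A2 S; A2 ::= u w | u u u | w A3 | v w | A2 S; A3 ::= v w | A2 S | v | A2 w | u w

Unit pairs: A2 ⇒* {S}; A3 ⇒* {S}.
For each unit pair (A, B), copy every non-unit production of B to A, then drop all unit productions.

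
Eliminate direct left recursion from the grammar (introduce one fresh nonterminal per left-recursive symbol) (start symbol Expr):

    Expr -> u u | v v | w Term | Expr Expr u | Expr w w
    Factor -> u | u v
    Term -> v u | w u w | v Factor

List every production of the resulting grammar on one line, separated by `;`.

Expr -> u u Expr1 | v v Expr1 | w Term Expr1; Factor -> u | u v; Term -> v u | w u w | v Factor; Expr1 -> Expr u Expr1 | w w Expr1 | ε

Left recursion appears on Expr.
For Expr: α = {Expr u, w w}, β = {u u, v v, w Term}. Rewrite as Expr → β Expr1 and Expr1 → α Expr1 | ε.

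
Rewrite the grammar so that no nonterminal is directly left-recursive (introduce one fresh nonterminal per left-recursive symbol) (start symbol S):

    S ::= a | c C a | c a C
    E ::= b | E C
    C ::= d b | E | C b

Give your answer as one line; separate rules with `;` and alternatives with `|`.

Directly left-recursive nonterminals: E, C.
For E: α = {C}, β = {b}. Rewrite as E → β E' and E' → α E' | ε.
For C: α = {b}, β = {d b, E}. Rewrite as C → β C' and C' → α C' | ε.

S ::= a | c C a | c a C; E ::= b E'; C ::= d b C' | E C'; E' ::= C E' | ε; C' ::= b C' | ε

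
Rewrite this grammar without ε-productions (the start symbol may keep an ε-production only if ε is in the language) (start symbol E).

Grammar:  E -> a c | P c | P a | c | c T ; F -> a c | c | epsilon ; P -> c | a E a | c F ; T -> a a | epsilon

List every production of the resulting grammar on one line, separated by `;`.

Nullable nonterminals: {F, T}.
ε ∉ L(G), so no ε-production is kept.

E -> a c | P c | P a | c | c T; F -> a c | c; P -> c | a E a | c F; T -> a a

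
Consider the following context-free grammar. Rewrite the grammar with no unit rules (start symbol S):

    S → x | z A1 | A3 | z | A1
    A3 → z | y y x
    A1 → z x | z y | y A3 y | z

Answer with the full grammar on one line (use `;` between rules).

Unit pairs: S ⇒* {A1, A3}.
For each unit pair (A, B), copy every non-unit production of B to A, then drop all unit productions.

S → z x | z y | y A3 y | z | x | z A1 | y y x; A3 → z | y y x; A1 → z x | z y | y A3 y | z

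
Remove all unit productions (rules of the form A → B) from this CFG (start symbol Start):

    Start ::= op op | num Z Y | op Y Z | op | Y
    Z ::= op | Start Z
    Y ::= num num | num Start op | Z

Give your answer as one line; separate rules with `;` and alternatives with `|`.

Unit pairs: Start ⇒* {Y, Z}; Y ⇒* {Z}.
For each unit pair (A, B), copy every non-unit production of B to A, then drop all unit productions.

Start ::= op | Start Z | op op | num Z Y | op Y Z | num num | num Start op; Z ::= op | Start Z; Y ::= op | Start Z | num num | num Start op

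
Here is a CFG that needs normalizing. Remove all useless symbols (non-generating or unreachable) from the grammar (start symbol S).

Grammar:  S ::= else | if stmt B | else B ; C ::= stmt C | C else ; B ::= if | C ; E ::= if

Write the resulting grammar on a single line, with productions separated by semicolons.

S ::= else | if stmt B | else B; B ::= if

Generating nonterminals: {B, E, S}.
Reachable from S after that: {B, S}.
Removed useless symbols: {C, E} and every production mentioning them.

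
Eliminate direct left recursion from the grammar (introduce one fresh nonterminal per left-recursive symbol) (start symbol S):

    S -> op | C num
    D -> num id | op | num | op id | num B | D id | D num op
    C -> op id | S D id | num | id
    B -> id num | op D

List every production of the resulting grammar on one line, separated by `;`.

Left recursion appears on D.
For D: α = {id, num op}, β = {num id, op, num, op id, num B}. Rewrite as D → β D' and D' → α D' | ε.

S -> op | C num; D -> num id D' | op D' | num D' | op id D' | num B D'; C -> op id | S D id | num | id; B -> id num | op D; D' -> id D' | num op D' | epsilon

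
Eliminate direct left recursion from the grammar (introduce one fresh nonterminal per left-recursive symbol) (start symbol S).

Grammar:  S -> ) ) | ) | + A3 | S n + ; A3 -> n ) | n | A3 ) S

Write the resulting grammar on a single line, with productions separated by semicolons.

Left recursion appears on S, A3.
For S: α = {n +}, β = {) ), ), + A3}. Rewrite as S → β S' and S' → α S' | ε.
For A3: α = {) S}, β = {n ), n}. Rewrite as A3 → β A3' and A3' → α A3' | ε.

S -> ) ) S' | ) S' | + A3 S'; A3 -> n ) A3' | n A3'; S' -> n + S' | ε; A3' -> ) S A3' | ε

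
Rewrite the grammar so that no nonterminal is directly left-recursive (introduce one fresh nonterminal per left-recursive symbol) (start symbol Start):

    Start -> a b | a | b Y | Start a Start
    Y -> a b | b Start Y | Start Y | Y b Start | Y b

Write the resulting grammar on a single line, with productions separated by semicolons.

Start -> a b Start1 | a Start1 | b Y Start1; Y -> a b Y1 | b Start Y Y1 | Start Y Y1; Start1 -> a Start Start1 | eps; Y1 -> b Start Y1 | b Y1 | eps

Left recursion appears on Start, Y.
For Start: α = {a Start}, β = {a b, a, b Y}. Rewrite as Start → β Start1 and Start1 → α Start1 | ε.
For Y: α = {b Start, b}, β = {a b, b Start Y, Start Y}. Rewrite as Y → β Y1 and Y1 → α Y1 | ε.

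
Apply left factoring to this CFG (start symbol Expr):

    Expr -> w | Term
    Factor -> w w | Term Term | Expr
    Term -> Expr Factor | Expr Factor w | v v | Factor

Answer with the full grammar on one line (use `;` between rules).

Term has alternatives sharing prefix 'Expr Factor': factor to Term → Expr Factor Term1 with Term1 → ε | w.

Expr -> w | Term; Factor -> w w | Term Term | Expr; Term -> v v | Factor | Expr Factor Term1; Term1 -> ε | w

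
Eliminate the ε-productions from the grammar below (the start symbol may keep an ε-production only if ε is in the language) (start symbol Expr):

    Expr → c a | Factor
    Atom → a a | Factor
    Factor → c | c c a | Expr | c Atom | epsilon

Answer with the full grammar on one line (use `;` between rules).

Nullable set = {Atom, Expr, Factor}.
ε ∈ L(G) since Expr is nullable, so keep Expr → ε.

Expr → c a | Factor | epsilon; Atom → a a | Factor; Factor → c | c c a | Expr | c Atom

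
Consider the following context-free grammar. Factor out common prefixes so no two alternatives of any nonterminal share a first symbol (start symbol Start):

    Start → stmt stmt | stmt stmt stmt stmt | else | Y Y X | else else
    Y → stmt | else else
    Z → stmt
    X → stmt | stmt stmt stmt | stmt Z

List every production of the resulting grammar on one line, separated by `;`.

Start has alternatives sharing prefix 'stmt stmt': factor to Start → stmt stmt Start1 with Start1 → ε | stmt stmt.
Start has alternatives sharing prefix 'else': factor to Start → else Start2 with Start2 → ε | else.
X has alternatives sharing prefix 'stmt': factor to X → stmt X1 with X1 → ε | stmt stmt | Z.

Start → Y Y X | stmt stmt Start1 | else Start2; Y → stmt | else else; Z → stmt; X → stmt X1; Start1 → eps | stmt stmt; Start2 → eps | else; X1 → eps | stmt stmt | Z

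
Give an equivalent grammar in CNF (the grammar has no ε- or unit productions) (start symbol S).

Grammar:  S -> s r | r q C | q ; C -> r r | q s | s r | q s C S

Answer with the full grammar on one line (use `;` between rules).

S -> X1 X2 | X2 Y1 | q; C -> X2 X2 | X3 X1 | X1 X2 | X3 Y2; X1 -> s; X2 -> r; X3 -> q; Y1 -> X3 C; Y2 -> X1 Y3; Y3 -> C S

Introduce a nonterminal for each terminal appearing in a rule of length ≥ 2: X1 → s, X2 → r, X3 → q.
Binarize each right-hand side of length ≥ 3 by chaining fresh nonterminals (Y1, Y2, …): affected rules were S → X2 X3 C; C → X3 X1 C S.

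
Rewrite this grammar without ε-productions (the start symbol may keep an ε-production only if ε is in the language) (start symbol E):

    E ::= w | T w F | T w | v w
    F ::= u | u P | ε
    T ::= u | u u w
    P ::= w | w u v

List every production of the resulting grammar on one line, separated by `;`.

E ::= w | T w F | T w | v w; F ::= u | u P; T ::= u | u u w; P ::= w | w u v

Nullable set = {F}.
ε ∉ L(G), so no ε-production is kept.
Add the nullable-subset variants: E → T w F gives T w F | T w.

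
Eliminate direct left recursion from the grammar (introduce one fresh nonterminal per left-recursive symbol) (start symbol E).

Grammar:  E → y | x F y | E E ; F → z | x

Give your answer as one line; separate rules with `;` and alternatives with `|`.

E is directly left-recursive.
For E: α = {E}, β = {y, x F y}. Rewrite as E → β E' and E' → α E' | ε.

E → y E' | x F y E'; F → z | x; E' → E E' | ε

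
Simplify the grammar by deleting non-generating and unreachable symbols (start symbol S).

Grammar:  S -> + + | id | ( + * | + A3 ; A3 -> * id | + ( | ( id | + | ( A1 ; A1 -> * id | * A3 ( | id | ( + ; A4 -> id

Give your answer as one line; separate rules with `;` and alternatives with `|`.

S -> + + | id | ( + * | + A3; A3 -> * id | + ( | ( id | + | ( A1; A1 -> * id | * A3 ( | id | ( +

Generating nonterminals: {A1, A3, A4, S}.
Reachable from S after that: {A1, A3, S}.
Removed useless symbols: {A4} and every production mentioning them.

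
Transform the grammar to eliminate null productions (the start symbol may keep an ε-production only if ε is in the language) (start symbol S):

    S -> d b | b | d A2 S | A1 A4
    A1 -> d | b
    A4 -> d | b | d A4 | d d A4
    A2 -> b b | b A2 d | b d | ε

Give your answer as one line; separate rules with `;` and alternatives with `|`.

Nullable nonterminals: {A2}.
ε ∉ L(G), so no ε-production is kept.
Add the nullable-subset variants: S → d A2 S gives d A2 S | d S. A2 → b A2 d gives b A2 d | b d.

S -> d b | b | d A2 S | d S | A1 A4; A1 -> d | b; A4 -> d | b | d A4 | d d A4; A2 -> b b | b A2 d | b d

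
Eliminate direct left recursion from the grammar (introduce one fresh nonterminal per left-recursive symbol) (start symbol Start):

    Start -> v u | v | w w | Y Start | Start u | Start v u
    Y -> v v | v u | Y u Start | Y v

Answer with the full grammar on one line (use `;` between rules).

Start -> v u Start1 | v Start1 | w w Start1 | Y Start Start1; Y -> v v Y1 | v u Y1; Start1 -> u Start1 | v u Start1 | ε; Y1 -> u Start Y1 | v Y1 | ε

Directly left-recursive nonterminals: Start, Y.
For Start: α = {u, v u}, β = {v u, v, w w, Y Start}. Rewrite as Start → β Start1 and Start1 → α Start1 | ε.
For Y: α = {u Start, v}, β = {v v, v u}. Rewrite as Y → β Y1 and Y1 → α Y1 | ε.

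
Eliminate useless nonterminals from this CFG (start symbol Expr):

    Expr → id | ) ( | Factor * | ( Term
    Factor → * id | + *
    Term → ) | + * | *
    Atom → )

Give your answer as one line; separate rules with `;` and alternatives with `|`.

Generating nonterminals: {Atom, Expr, Factor, Term}.
Reachable from Expr after that: {Expr, Factor, Term}.
Removed useless symbols: {Atom} and every production mentioning them.

Expr → id | ) ( | Factor * | ( Term; Factor → * id | + *; Term → ) | + * | *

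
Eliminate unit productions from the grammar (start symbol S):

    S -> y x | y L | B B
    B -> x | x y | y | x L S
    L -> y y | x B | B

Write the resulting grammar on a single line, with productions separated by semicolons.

Unit pairs: L ⇒* {B}.
For each unit pair (A, B), copy every non-unit production of B to A, then drop all unit productions.

S -> y x | y L | B B; B -> x | x y | y | x L S; L -> y y | x B | x | x y | y | x L S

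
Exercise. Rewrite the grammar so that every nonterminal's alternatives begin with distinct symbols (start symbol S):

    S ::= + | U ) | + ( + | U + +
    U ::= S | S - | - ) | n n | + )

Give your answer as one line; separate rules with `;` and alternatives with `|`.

S has alternatives sharing prefix '+': factor to S → + S' with S' → ε | ( +.
S has alternatives sharing prefix 'U': factor to S → U S'' with S'' → ) | + +.
U has alternatives sharing prefix 'S': factor to U → S U' with U' → ε | -.

S ::= + S' | U S''; U ::= - ) | n n | + ) | S U'; S' ::= ε | ( +; S'' ::= ) | + +; U' ::= ε | -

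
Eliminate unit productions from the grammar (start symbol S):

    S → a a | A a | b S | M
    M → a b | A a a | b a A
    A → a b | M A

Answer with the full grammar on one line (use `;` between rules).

S → a a | A a | b S | a b | A a a | b a A; M → a b | A a a | b a A; A → a b | M A

Unit pairs: S ⇒* {M}.
For every A with A ⇒* B via unit rules, add B's non-unit alternatives to A; then delete every rule of the form X → Y.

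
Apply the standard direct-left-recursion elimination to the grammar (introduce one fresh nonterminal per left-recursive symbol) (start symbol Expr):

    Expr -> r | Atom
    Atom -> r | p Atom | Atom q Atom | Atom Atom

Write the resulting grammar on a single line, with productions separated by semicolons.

Left recursion appears on Atom.
For Atom: α = {q Atom, Atom}, β = {r, p Atom}. Rewrite as Atom → β Atom1 and Atom1 → α Atom1 | ε.

Expr -> r | Atom; Atom -> r Atom1 | p Atom Atom1; Atom1 -> q Atom Atom1 | Atom Atom1 | ε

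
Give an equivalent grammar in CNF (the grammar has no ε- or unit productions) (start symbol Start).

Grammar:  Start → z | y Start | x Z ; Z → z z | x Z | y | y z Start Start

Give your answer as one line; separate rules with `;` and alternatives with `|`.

Introduce a nonterminal for each terminal appearing in a rule of length ≥ 2: X1 → y, X2 → x, X3 → z.
Binarize each right-hand side of length ≥ 3 by chaining fresh nonterminals (Y1, Y2, …): affected rules were Z → X1 X3 Start Start.

Start → z | X1 Start | X2 Z; Z → X3 X3 | X2 Z | y | X1 Y1; X1 → y; X2 → x; X3 → z; Y1 → X3 Y2; Y2 → Start Start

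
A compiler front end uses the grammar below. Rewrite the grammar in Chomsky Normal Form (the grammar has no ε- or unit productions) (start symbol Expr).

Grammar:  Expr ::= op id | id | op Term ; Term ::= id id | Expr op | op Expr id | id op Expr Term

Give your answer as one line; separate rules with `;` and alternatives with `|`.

Expr ::= X1 X2 | id | X1 Term; Term ::= X2 X2 | Expr X1 | X1 Y1 | X2 Y2; X1 ::= op; X2 ::= id; Y1 ::= Expr X2; Y2 ::= X1 Y3; Y3 ::= Expr Term

Introduce a nonterminal for each terminal appearing in a rule of length ≥ 2: X1 → op, X2 → id.
Binarize each right-hand side of length ≥ 3 by chaining fresh nonterminals (Y1, Y2, …): affected rules were Term → X1 Expr X2; Term → X2 X1 Expr Term.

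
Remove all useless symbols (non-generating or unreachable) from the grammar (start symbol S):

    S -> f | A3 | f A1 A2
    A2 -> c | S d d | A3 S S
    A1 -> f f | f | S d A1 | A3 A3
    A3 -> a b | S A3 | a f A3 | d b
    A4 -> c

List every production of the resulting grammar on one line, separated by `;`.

S -> f | A3 | f A1 A2; A2 -> c | S d d | A3 S S; A1 -> f f | f | S d A1 | A3 A3; A3 -> a b | S A3 | a f A3 | d b

Generating nonterminals: {A1, A2, A3, A4, S}.
Reachable from S after that: {A1, A2, A3, S}.
Removed useless symbols: {A4} and every production mentioning them.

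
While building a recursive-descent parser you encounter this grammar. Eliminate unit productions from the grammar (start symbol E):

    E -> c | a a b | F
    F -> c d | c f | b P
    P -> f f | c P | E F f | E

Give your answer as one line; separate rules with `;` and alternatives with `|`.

Unit pairs: E ⇒* {F}; P ⇒* {E, F}.
For each unit pair (A, B), copy every non-unit production of B to A, then drop all unit productions.

E -> c | a a b | c d | c f | b P; F -> c d | c f | b P; P -> c | a a b | f f | c P | E F f | c d | c f | b P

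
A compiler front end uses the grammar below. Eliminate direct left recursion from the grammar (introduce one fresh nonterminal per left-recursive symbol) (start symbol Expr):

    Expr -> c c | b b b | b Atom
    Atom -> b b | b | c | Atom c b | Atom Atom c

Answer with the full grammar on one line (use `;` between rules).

Expr -> c c | b b b | b Atom; Atom -> b b Atom1 | b Atom1 | c Atom1; Atom1 -> c b Atom1 | Atom c Atom1 | eps

Atom is directly left-recursive.
For Atom: α = {c b, Atom c}, β = {b b, b, c}. Rewrite as Atom → β Atom1 and Atom1 → α Atom1 | ε.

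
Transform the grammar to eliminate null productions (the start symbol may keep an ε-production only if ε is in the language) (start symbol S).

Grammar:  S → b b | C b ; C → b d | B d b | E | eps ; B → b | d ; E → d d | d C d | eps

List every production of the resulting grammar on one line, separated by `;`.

Nullable nonterminals: {C, E}.
ε ∉ L(G), so no ε-production is kept.
Add the nullable-subset variants: S → C b gives C b | b.

S → b b | C b | b; C → b d | B d b | E; B → b | d; E → d d | d C d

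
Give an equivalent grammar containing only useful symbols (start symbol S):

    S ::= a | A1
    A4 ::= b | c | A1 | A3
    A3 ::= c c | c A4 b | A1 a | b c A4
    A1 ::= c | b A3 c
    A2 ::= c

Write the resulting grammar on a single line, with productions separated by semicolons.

Generating nonterminals: {A1, A2, A3, A4, S}.
Reachable from S after that: {A1, A3, A4, S}.
Removed useless symbols: {A2} and every production mentioning them.

S ::= a | A1; A4 ::= b | c | A1 | A3; A3 ::= c c | c A4 b | A1 a | b c A4; A1 ::= c | b A3 c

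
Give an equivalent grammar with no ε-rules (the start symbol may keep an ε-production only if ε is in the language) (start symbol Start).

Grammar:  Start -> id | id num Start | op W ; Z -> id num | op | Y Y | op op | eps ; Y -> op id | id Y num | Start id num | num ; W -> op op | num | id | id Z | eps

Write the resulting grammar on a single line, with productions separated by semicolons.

Start -> id | id num Start | op W | op; Z -> id num | op | Y Y | op op; Y -> op id | id Y num | Start id num | num; W -> op op | num | id | id Z

Nullable set = {W, Z}.
ε ∉ L(G), so no ε-production is kept.
For each production, add variants omitting each subset of nullable occurrences: Start → op W gives op W | op.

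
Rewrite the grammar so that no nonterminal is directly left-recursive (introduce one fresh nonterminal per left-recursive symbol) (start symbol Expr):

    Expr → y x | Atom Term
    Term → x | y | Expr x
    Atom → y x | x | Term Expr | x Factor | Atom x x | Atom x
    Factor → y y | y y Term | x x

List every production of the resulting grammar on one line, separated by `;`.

Expr → y x | Atom Term; Term → x | y | Expr x; Atom → y x Atom1 | x Atom1 | Term Expr Atom1 | x Factor Atom1; Factor → y y | y y Term | x x; Atom1 → x x Atom1 | x Atom1 | epsilon

Atom is directly left-recursive.
For Atom: α = {x x, x}, β = {y x, x, Term Expr, x Factor}. Rewrite as Atom → β Atom1 and Atom1 → α Atom1 | ε.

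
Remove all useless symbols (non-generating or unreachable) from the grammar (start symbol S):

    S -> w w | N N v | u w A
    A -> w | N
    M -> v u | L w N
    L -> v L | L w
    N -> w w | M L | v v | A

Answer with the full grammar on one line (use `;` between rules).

Generating nonterminals: {A, M, N, S}.
Reachable from S after that: {A, N, S}.
Removed useless symbols: {L, M} and every production mentioning them.

S -> w w | N N v | u w A; A -> w | N; N -> w w | v v | A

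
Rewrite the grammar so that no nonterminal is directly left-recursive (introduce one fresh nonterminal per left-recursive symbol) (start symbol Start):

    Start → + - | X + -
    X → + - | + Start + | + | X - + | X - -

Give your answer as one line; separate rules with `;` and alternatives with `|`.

Start → + - | X + -; X → + - X1 | + Start + X1 | + X1; X1 → - + X1 | - - X1 | ε

Directly left-recursive nonterminal: X.
For X: α = {- +, - -}, β = {+ -, + Start +, +}. Rewrite as X → β X1 and X1 → α X1 | ε.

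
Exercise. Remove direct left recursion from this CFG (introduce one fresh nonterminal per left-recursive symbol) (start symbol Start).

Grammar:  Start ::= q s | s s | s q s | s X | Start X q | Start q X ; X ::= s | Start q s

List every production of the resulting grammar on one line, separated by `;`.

Start ::= q s Start1 | s s Start1 | s q s Start1 | s X Start1; X ::= s | Start q s; Start1 ::= X q Start1 | q X Start1 | ε

Left recursion appears on Start.
For Start: α = {X q, q X}, β = {q s, s s, s q s, s X}. Rewrite as Start → β Start1 and Start1 → α Start1 | ε.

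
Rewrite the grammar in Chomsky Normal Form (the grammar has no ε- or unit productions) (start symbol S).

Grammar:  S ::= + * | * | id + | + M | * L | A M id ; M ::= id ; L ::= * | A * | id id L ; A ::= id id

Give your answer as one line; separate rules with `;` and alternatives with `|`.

Introduce a nonterminal for each terminal appearing in a rule of length ≥ 2: X1 → +, X2 → *, X3 → id.
Binarize each right-hand side of length ≥ 3 by chaining fresh nonterminals (Y1, Y2, …): affected rules were S → A M X3; L → X3 X3 L.

S ::= X1 X2 | * | X3 X1 | X1 M | X2 L | A Y1; M ::= id; L ::= * | A X2 | X3 Y2; A ::= X3 X3; X1 ::= +; X2 ::= *; X3 ::= id; Y1 ::= M X3; Y2 ::= X3 L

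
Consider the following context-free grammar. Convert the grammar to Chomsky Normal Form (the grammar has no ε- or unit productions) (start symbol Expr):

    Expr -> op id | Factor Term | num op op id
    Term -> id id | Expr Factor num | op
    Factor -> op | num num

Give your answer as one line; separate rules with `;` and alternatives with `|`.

Introduce a nonterminal for each terminal appearing in a rule of length ≥ 2: X1 → op, X2 → id, X3 → num.
Binarize each right-hand side of length ≥ 3 by chaining fresh nonterminals (Y1, Y2, …): affected rules were Expr → X3 X1 X1 X2; Term → Expr Factor X3.

Expr -> X1 X2 | Factor Term | X3 Y1; Term -> X2 X2 | Expr Y3 | op; Factor -> op | X3 X3; X1 -> op; X2 -> id; X3 -> num; Y1 -> X1 Y2; Y2 -> X1 X2; Y3 -> Factor X3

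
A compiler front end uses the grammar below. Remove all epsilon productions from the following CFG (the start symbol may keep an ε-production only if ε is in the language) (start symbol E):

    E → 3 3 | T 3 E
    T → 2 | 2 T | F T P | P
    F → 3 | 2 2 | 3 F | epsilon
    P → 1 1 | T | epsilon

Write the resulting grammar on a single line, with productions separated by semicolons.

E → 3 3 | T 3 E | 3 E; T → 2 | 2 T | F T P | F T | F P | F | T P | P; F → 3 | 2 2 | 3 F; P → 1 1 | T

Nullable set = {F, P, T}.
ε ∉ L(G), so no ε-production is kept.
For each production, add variants omitting each subset of nullable occurrences: E → T 3 E gives T 3 E | 3 E. T → F T P gives F T P | F T | F P | F | T P | P.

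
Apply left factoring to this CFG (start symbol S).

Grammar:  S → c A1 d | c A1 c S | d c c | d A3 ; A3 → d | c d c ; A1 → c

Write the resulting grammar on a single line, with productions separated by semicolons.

S → c A1 S' | d S''; A3 → d | c d c; A1 → c; S' → d | c S; S'' → c c | A3

S has alternatives sharing prefix 'c A1': factor to S → c A1 S' with S' → d | c S.
S has alternatives sharing prefix 'd': factor to S → d S'' with S'' → c c | A3.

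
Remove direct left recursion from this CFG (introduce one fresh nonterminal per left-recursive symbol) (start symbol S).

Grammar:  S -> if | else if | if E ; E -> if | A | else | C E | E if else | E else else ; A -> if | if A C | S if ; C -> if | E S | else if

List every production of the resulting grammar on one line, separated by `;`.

S -> if | else if | if E; E -> if E' | A E' | else E' | C E E'; A -> if | if A C | S if; C -> if | E S | else if; E' -> if else E' | else else E' | ε

Directly left-recursive nonterminal: E.
For E: α = {if else, else else}, β = {if, A, else, C E}. Rewrite as E → β E' and E' → α E' | ε.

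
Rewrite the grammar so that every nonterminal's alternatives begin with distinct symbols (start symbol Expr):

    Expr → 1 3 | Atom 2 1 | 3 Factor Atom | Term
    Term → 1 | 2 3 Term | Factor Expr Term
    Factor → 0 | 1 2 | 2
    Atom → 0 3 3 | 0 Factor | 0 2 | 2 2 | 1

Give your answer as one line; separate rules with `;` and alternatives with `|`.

Atom has alternatives sharing prefix '0': factor to Atom → 0 Atom1 with Atom1 → 3 3 | Factor | 2.

Expr → 1 3 | Atom 2 1 | 3 Factor Atom | Term; Term → 1 | 2 3 Term | Factor Expr Term; Factor → 0 | 1 2 | 2; Atom → 2 2 | 1 | 0 Atom1; Atom1 → 3 3 | Factor | 2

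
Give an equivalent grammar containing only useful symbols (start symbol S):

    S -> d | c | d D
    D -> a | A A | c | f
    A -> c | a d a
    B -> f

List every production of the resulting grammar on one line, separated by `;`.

Generating nonterminals: {A, B, D, S}.
Reachable from S after that: {A, D, S}.
Removed useless symbols: {B} and every production mentioning them.

S -> d | c | d D; D -> a | A A | c | f; A -> c | a d a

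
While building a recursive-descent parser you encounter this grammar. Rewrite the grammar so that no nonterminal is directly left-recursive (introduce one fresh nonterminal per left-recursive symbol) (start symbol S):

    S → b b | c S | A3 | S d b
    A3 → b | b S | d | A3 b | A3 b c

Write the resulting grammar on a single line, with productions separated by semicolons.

S → b b S' | c S S' | A3 S'; A3 → b A3' | b S A3' | d A3'; S' → d b S' | ε; A3' → b A3' | b c A3' | ε

S, A3 are directly left-recursive.
For S: α = {d b}, β = {b b, c S, A3}. Rewrite as S → β S' and S' → α S' | ε.
For A3: α = {b, b c}, β = {b, b S, d}. Rewrite as A3 → β A3' and A3' → α A3' | ε.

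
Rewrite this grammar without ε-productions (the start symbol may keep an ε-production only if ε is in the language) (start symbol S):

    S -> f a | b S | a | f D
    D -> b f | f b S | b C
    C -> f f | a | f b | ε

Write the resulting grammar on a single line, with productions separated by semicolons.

Nullable nonterminals: {C}.
ε ∉ L(G), so no ε-production is kept.
For each production, add variants omitting each subset of nullable occurrences: D → b C gives b C | b.

S -> f a | b S | a | f D; D -> b f | f b S | b C | b; C -> f f | a | f b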